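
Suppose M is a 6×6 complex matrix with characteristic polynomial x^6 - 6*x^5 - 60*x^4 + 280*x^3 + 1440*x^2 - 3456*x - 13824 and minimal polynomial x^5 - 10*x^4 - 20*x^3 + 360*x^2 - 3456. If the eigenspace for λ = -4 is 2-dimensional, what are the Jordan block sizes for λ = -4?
Block sizes for λ = -4: [2, 1]

Step 1 — from the characteristic polynomial, algebraic multiplicity of λ = -4 is 3. From dim ker(M − (-4)·I) = 2, there are exactly 2 Jordan blocks for λ = -4.
Step 2 — from the minimal polynomial, the factor (x + 4)^2 tells us the largest block for λ = -4 has size 2.
Step 3 — with total size 3, 2 blocks, and largest block 2, the block sizes (in nonincreasing order) are [2, 1].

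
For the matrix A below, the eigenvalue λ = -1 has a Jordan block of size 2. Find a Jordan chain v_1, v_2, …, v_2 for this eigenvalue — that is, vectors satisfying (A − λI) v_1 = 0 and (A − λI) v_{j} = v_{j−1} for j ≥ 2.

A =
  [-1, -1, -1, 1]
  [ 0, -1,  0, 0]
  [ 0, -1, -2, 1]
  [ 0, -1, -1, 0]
A Jordan chain for λ = -1 of length 2:
v_1 = (-1, 0, -1, -1)ᵀ
v_2 = (0, 1, 0, 0)ᵀ

Let N = A − (-1)·I. We want v_2 with N^2 v_2 = 0 but N^1 v_2 ≠ 0; then v_{j-1} := N · v_j for j = 2, …, 2.

Pick v_2 = (0, 1, 0, 0)ᵀ.
Then v_1 = N · v_2 = (-1, 0, -1, -1)ᵀ.

Sanity check: (A − (-1)·I) v_1 = (0, 0, 0, 0)ᵀ = 0. ✓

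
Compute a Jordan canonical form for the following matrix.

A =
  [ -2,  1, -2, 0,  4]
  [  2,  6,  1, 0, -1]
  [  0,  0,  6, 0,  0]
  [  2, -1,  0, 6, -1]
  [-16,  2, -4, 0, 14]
J_3(6) ⊕ J_2(6)

The characteristic polynomial is
  det(x·I − A) = x^5 - 30*x^4 + 360*x^3 - 2160*x^2 + 6480*x - 7776 = (x - 6)^5

Eigenvalues and multiplicities (the geometric multiplicity of λ is n − rank(A − λI), which equals the number of Jordan blocks for λ):
  λ = 6: algebraic multiplicity = 5, geometric multiplicity = 2

Determining the block sizes for each eigenvalue:
  λ = 6: with am = 5 and gm = 2, the partition is not yet determined (e.g. several partitions of 5 into 2 parts exist). Let N = A − (6)·I. Computing rank(N^1) = 3, rank(N^2) = 1, rank(N^3) = 0; the number of blocks of size ≥ j is rank(N^{j−1}) − rank(N^j), giving [2, 2, 1]. So we have 1 block(s) of size 3, 1 block(s) of size 2 → block sizes [3, 2]

Assembling the blocks gives a Jordan form
J =
  [6, 1, 0, 0, 0]
  [0, 6, 1, 0, 0]
  [0, 0, 6, 0, 0]
  [0, 0, 0, 6, 1]
  [0, 0, 0, 0, 6]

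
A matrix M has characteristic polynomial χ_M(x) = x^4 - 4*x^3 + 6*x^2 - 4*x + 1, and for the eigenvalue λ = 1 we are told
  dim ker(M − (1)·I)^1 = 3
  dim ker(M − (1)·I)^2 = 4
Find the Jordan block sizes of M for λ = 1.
Block sizes for λ = 1: [2, 1, 1]

From the dimensions of kernels of powers, the number of Jordan blocks of size at least j is d_j − d_{j−1} where d_j = dim ker(N^j) (with d_0 = 0). Computing the differences gives [3, 1].
The number of blocks of size exactly k is (#blocks of size ≥ k) − (#blocks of size ≥ k + 1), so the partition is: 2 block(s) of size 1, 1 block(s) of size 2.
In nonincreasing order the block sizes are [2, 1, 1].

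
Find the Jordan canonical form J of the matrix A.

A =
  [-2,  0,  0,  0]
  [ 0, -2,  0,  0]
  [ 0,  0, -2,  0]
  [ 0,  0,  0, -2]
J_1(-2) ⊕ J_1(-2) ⊕ J_1(-2) ⊕ J_1(-2)

The characteristic polynomial is
  det(x·I − A) = x^4 + 8*x^3 + 24*x^2 + 32*x + 16 = (x + 2)^4

Eigenvalues and multiplicities (the geometric multiplicity of λ is n − rank(A − λI), which equals the number of Jordan blocks for λ):
  λ = -2: algebraic multiplicity = 4, geometric multiplicity = 4

Determining the block sizes for each eigenvalue:
  λ = -2: gm = am = 4, so every block has size 1 → block sizes [1, 1, 1, 1]

Assembling the blocks gives a Jordan form
J =
  [-2,  0,  0,  0]
  [ 0, -2,  0,  0]
  [ 0,  0, -2,  0]
  [ 0,  0,  0, -2]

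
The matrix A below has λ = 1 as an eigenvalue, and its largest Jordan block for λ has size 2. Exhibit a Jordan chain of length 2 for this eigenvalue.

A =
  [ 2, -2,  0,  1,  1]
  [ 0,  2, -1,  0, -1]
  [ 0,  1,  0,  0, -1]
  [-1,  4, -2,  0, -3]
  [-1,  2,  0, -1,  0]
A Jordan chain for λ = 1 of length 2:
v_1 = (0, 1, 1, 2, 0)ᵀ
v_2 = (2, 1, 0, 0, 0)ᵀ

Let N = A − (1)·I. We want v_2 with N^2 v_2 = 0 but N^1 v_2 ≠ 0; then v_{j-1} := N · v_j for j = 2, …, 2.

Pick v_2 = (2, 1, 0, 0, 0)ᵀ.
Then v_1 = N · v_2 = (0, 1, 1, 2, 0)ᵀ.

Sanity check: (A − (1)·I) v_1 = (0, 0, 0, 0, 0)ᵀ = 0. ✓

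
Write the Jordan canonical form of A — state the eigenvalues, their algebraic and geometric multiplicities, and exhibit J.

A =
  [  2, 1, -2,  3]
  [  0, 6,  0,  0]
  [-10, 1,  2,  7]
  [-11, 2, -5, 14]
J_3(6) ⊕ J_1(6)

The characteristic polynomial is
  det(x·I − A) = x^4 - 24*x^3 + 216*x^2 - 864*x + 1296 = (x - 6)^4

Eigenvalues and multiplicities (the geometric multiplicity of λ is n − rank(A − λI), which equals the number of Jordan blocks for λ):
  λ = 6: algebraic multiplicity = 4, geometric multiplicity = 2

Determining the block sizes for each eigenvalue:
  λ = 6: with am = 4 and gm = 2, the partition is not yet determined (e.g. several partitions of 4 into 2 parts exist). Let N = A − (6)·I. Computing rank(N^1) = 2, rank(N^2) = 1, rank(N^3) = 0; the number of blocks of size ≥ j is rank(N^{j−1}) − rank(N^j), giving [2, 1, 1]. So we have 1 block(s) of size 3, 1 block(s) of size 1 → block sizes [3, 1]

Assembling the blocks gives a Jordan form
J =
  [6, 1, 0, 0]
  [0, 6, 1, 0]
  [0, 0, 6, 0]
  [0, 0, 0, 6]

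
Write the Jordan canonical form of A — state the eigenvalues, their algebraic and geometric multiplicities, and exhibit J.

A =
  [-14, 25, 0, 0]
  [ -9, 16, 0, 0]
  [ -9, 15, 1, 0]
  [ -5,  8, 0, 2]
J_2(1) ⊕ J_1(1) ⊕ J_1(2)

The characteristic polynomial is
  det(x·I − A) = x^4 - 5*x^3 + 9*x^2 - 7*x + 2 = (x - 2)*(x - 1)^3

Eigenvalues and multiplicities (the geometric multiplicity of λ is n − rank(A − λI), which equals the number of Jordan blocks for λ):
  λ = 1: algebraic multiplicity = 3, geometric multiplicity = 2
  λ = 2: algebraic multiplicity = 1, geometric multiplicity = 1

Determining the block sizes for each eigenvalue:
  λ = 1: 2 blocks summing to 3 forces exactly one block of size 2 and the rest size 1 → block sizes [2, 1]
  λ = 2: one block (gm = 1), so the single block has size am = 1 → block sizes [1]

Assembling the blocks gives a Jordan form
J =
  [1, 1, 0, 0]
  [0, 1, 0, 0]
  [0, 0, 1, 0]
  [0, 0, 0, 2]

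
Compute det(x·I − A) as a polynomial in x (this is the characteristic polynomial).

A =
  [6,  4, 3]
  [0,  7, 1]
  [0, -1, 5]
x^3 - 18*x^2 + 108*x - 216

Expanding det(x·I − A) (e.g. by cofactor expansion or by noting that A is similar to its Jordan form J, which has the same characteristic polynomial as A) gives
  χ_A(x) = x^3 - 18*x^2 + 108*x - 216
which factors as (x - 6)^3. The eigenvalues (with algebraic multiplicities) are λ = 6 with multiplicity 3.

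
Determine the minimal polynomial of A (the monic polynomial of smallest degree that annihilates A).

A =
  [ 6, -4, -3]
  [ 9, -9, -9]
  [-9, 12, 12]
x^2 - 6*x + 9

The characteristic polynomial is χ_A(x) = (x - 3)^3, so the eigenvalues are known. The minimal polynomial is
  m_A(x) = Π_λ (x − λ)^{k_λ}
where k_λ is the size of the *largest* Jordan block for λ (equivalently, the smallest k with (A − λI)^k v = 0 for every generalised eigenvector v of λ).

  λ = 3: largest Jordan block has size 2, contributing (x − 3)^2

So m_A(x) = (x - 3)^2 = x^2 - 6*x + 9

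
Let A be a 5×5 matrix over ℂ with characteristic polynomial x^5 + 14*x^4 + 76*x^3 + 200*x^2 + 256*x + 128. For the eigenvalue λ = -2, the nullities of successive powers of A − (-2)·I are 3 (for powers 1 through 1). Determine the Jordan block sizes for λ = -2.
Block sizes for λ = -2: [1, 1, 1]

From the dimensions of kernels of powers, the number of Jordan blocks of size at least j is d_j − d_{j−1} where d_j = dim ker(N^j) (with d_0 = 0). Computing the differences gives [3].
The number of blocks of size exactly k is (#blocks of size ≥ k) − (#blocks of size ≥ k + 1), so the partition is: 3 block(s) of size 1.
In nonincreasing order the block sizes are [1, 1, 1].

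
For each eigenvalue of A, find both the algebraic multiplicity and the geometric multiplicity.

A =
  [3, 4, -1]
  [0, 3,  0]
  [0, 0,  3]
λ = 3: alg = 3, geom = 2

Step 1 — factor the characteristic polynomial to read off the algebraic multiplicities:
  χ_A(x) = (x - 3)^3

Step 2 — compute geometric multiplicities via the rank-nullity identity g(λ) = n − rank(A − λI):
  rank(A − (3)·I) = 1, so dim ker(A − (3)·I) = n − 1 = 2

Summary:
  λ = 3: algebraic multiplicity = 3, geometric multiplicity = 2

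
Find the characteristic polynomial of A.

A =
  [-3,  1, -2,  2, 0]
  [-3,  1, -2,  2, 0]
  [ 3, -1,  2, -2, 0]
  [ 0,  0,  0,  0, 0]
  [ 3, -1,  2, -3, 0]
x^5

Expanding det(x·I − A) (e.g. by cofactor expansion or by noting that A is similar to its Jordan form J, which has the same characteristic polynomial as A) gives
  χ_A(x) = x^5
which factors as x^5. The eigenvalues (with algebraic multiplicities) are λ = 0 with multiplicity 5.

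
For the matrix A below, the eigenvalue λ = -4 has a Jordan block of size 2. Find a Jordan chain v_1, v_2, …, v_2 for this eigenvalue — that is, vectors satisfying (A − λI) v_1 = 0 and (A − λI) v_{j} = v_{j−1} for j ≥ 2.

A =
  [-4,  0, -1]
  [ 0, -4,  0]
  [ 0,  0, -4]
A Jordan chain for λ = -4 of length 2:
v_1 = (-1, 0, 0)ᵀ
v_2 = (0, 0, 1)ᵀ

Let N = A − (-4)·I. We want v_2 with N^2 v_2 = 0 but N^1 v_2 ≠ 0; then v_{j-1} := N · v_j for j = 2, …, 2.

Pick v_2 = (0, 0, 1)ᵀ.
Then v_1 = N · v_2 = (-1, 0, 0)ᵀ.

Sanity check: (A − (-4)·I) v_1 = (0, 0, 0)ᵀ = 0. ✓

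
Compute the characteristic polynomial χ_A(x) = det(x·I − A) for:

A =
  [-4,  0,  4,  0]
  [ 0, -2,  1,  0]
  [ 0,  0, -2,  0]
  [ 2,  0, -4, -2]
x^4 + 10*x^3 + 36*x^2 + 56*x + 32

Expanding det(x·I − A) (e.g. by cofactor expansion or by noting that A is similar to its Jordan form J, which has the same characteristic polynomial as A) gives
  χ_A(x) = x^4 + 10*x^3 + 36*x^2 + 56*x + 32
which factors as (x + 2)^3*(x + 4). The eigenvalues (with algebraic multiplicities) are λ = -4 with multiplicity 1, λ = -2 with multiplicity 3.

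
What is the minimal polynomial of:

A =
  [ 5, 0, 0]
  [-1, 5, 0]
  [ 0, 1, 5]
x^3 - 15*x^2 + 75*x - 125

The characteristic polynomial is χ_A(x) = (x - 5)^3, so the eigenvalues are known. The minimal polynomial is
  m_A(x) = Π_λ (x − λ)^{k_λ}
where k_λ is the size of the *largest* Jordan block for λ (equivalently, the smallest k with (A − λI)^k v = 0 for every generalised eigenvector v of λ).

  λ = 5: largest Jordan block has size 3, contributing (x − 5)^3

So m_A(x) = (x - 5)^3 = x^3 - 15*x^2 + 75*x - 125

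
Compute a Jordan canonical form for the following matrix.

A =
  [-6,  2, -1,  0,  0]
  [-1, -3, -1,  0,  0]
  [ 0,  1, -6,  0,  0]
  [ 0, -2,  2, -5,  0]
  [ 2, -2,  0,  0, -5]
J_3(-5) ⊕ J_1(-5) ⊕ J_1(-5)

The characteristic polynomial is
  det(x·I − A) = x^5 + 25*x^4 + 250*x^3 + 1250*x^2 + 3125*x + 3125 = (x + 5)^5

Eigenvalues and multiplicities (the geometric multiplicity of λ is n − rank(A − λI), which equals the number of Jordan blocks for λ):
  λ = -5: algebraic multiplicity = 5, geometric multiplicity = 3

Determining the block sizes for each eigenvalue:
  λ = -5: with am = 5 and gm = 3, the partition is not yet determined (e.g. several partitions of 5 into 3 parts exist). Let N = A − (-5)·I. Computing rank(N^1) = 2, rank(N^2) = 1, rank(N^3) = 0; the number of blocks of size ≥ j is rank(N^{j−1}) − rank(N^j), giving [3, 1, 1]. So we have 1 block(s) of size 3, 2 block(s) of size 1 → block sizes [3, 1, 1]

Assembling the blocks gives a Jordan form
J =
  [-5,  1,  0,  0,  0]
  [ 0, -5,  1,  0,  0]
  [ 0,  0, -5,  0,  0]
  [ 0,  0,  0, -5,  0]
  [ 0,  0,  0,  0, -5]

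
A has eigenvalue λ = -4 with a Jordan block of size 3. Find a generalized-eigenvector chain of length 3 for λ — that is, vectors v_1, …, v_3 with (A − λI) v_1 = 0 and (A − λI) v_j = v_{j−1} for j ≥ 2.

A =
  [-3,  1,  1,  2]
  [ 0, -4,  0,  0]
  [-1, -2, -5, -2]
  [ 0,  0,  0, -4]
A Jordan chain for λ = -4 of length 3:
v_1 = (-1, 0, 1, 0)ᵀ
v_2 = (1, 0, -2, 0)ᵀ
v_3 = (0, 1, 0, 0)ᵀ

Let N = A − (-4)·I. We want v_3 with N^3 v_3 = 0 but N^2 v_3 ≠ 0; then v_{j-1} := N · v_j for j = 3, …, 2.

Pick v_3 = (0, 1, 0, 0)ᵀ.
Then v_2 = N · v_3 = (1, 0, -2, 0)ᵀ.
Then v_1 = N · v_2 = (-1, 0, 1, 0)ᵀ.

Sanity check: (A − (-4)·I) v_1 = (0, 0, 0, 0)ᵀ = 0. ✓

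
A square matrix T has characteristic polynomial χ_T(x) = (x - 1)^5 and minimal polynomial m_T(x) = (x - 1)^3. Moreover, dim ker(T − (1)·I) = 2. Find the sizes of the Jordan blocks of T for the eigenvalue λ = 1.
Block sizes for λ = 1: [3, 2]

Step 1 — from the characteristic polynomial, algebraic multiplicity of λ = 1 is 5. From dim ker(T − (1)·I) = 2, there are exactly 2 Jordan blocks for λ = 1.
Step 2 — from the minimal polynomial, the factor (x − 1)^3 tells us the largest block for λ = 1 has size 3.
Step 3 — with total size 5, 2 blocks, and largest block 3, the block sizes (in nonincreasing order) are [3, 2].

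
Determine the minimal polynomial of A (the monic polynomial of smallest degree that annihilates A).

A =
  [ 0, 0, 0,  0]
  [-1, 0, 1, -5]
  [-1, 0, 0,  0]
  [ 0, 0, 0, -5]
x^4 + 5*x^3

The characteristic polynomial is χ_A(x) = x^3*(x + 5), so the eigenvalues are known. The minimal polynomial is
  m_A(x) = Π_λ (x − λ)^{k_λ}
where k_λ is the size of the *largest* Jordan block for λ (equivalently, the smallest k with (A − λI)^k v = 0 for every generalised eigenvector v of λ).

  λ = -5: largest Jordan block has size 1, contributing (x + 5)
  λ = 0: largest Jordan block has size 3, contributing (x − 0)^3

So m_A(x) = x^3*(x + 5) = x^4 + 5*x^3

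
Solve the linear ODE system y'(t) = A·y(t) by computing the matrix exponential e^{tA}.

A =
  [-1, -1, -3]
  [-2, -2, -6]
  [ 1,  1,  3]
e^{tA} =
  [1 - t, -t, -3*t]
  [-2*t, 1 - 2*t, -6*t]
  [t, t, 3*t + 1]

Strategy: write A = P · J · P⁻¹ where J is a Jordan canonical form, so e^{tA} = P · e^{tJ} · P⁻¹, and e^{tJ} can be computed block-by-block.

A has Jordan form
J =
  [0, 1, 0]
  [0, 0, 0]
  [0, 0, 0]
(up to reordering of blocks).

Per-block formulas:
  For a 1×1 block at λ = 0: exp(t · [0]) = [e^(0t)].
  For a 2×2 Jordan block J_2(0): exp(t · J_2(0)) = e^(0t)·(I + t·N), where N is the 2×2 nilpotent shift.

After assembling e^{tJ} and conjugating by P, we get:

e^{tA} =
  [1 - t, -t, -3*t]
  [-2*t, 1 - 2*t, -6*t]
  [t, t, 3*t + 1]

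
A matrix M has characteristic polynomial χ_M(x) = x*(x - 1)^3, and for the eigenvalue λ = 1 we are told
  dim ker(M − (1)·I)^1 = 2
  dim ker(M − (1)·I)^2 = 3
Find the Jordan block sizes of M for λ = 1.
Block sizes for λ = 1: [2, 1]

From the dimensions of kernels of powers, the number of Jordan blocks of size at least j is d_j − d_{j−1} where d_j = dim ker(N^j) (with d_0 = 0). Computing the differences gives [2, 1].
The number of blocks of size exactly k is (#blocks of size ≥ k) − (#blocks of size ≥ k + 1), so the partition is: 1 block(s) of size 1, 1 block(s) of size 2.
In nonincreasing order the block sizes are [2, 1].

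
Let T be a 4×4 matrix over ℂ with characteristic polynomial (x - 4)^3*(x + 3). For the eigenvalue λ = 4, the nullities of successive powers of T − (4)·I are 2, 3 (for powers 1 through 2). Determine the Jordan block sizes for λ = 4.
Block sizes for λ = 4: [2, 1]

From the dimensions of kernels of powers, the number of Jordan blocks of size at least j is d_j − d_{j−1} where d_j = dim ker(N^j) (with d_0 = 0). Computing the differences gives [2, 1].
The number of blocks of size exactly k is (#blocks of size ≥ k) − (#blocks of size ≥ k + 1), so the partition is: 1 block(s) of size 1, 1 block(s) of size 2.
In nonincreasing order the block sizes are [2, 1].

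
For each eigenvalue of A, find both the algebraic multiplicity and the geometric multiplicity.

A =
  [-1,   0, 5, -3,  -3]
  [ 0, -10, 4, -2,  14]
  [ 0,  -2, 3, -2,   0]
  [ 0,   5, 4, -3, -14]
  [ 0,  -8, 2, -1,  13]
λ = -1: alg = 4, geom = 2; λ = 6: alg = 1, geom = 1

Step 1 — factor the characteristic polynomial to read off the algebraic multiplicities:
  χ_A(x) = (x - 6)*(x + 1)^4

Step 2 — compute geometric multiplicities via the rank-nullity identity g(λ) = n − rank(A − λI):
  rank(A − (-1)·I) = 3, so dim ker(A − (-1)·I) = n − 3 = 2
  rank(A − (6)·I) = 4, so dim ker(A − (6)·I) = n − 4 = 1

Summary:
  λ = -1: algebraic multiplicity = 4, geometric multiplicity = 2
  λ = 6: algebraic multiplicity = 1, geometric multiplicity = 1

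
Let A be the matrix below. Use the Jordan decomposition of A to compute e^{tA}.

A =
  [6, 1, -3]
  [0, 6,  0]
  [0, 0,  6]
e^{tA} =
  [exp(6*t), t*exp(6*t), -3*t*exp(6*t)]
  [0, exp(6*t), 0]
  [0, 0, exp(6*t)]

Strategy: write A = P · J · P⁻¹ where J is a Jordan canonical form, so e^{tA} = P · e^{tJ} · P⁻¹, and e^{tJ} can be computed block-by-block.

A has Jordan form
J =
  [6, 1, 0]
  [0, 6, 0]
  [0, 0, 6]
(up to reordering of blocks).

Per-block formulas:
  For a 1×1 block at λ = 6: exp(t · [6]) = [e^(6t)].
  For a 2×2 Jordan block J_2(6): exp(t · J_2(6)) = e^(6t)·(I + t·N), where N is the 2×2 nilpotent shift.

After assembling e^{tJ} and conjugating by P, we get:

e^{tA} =
  [exp(6*t), t*exp(6*t), -3*t*exp(6*t)]
  [0, exp(6*t), 0]
  [0, 0, exp(6*t)]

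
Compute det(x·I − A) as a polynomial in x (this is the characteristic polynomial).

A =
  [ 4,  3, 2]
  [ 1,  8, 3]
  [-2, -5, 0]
x^3 - 12*x^2 + 48*x - 64

Expanding det(x·I − A) (e.g. by cofactor expansion or by noting that A is similar to its Jordan form J, which has the same characteristic polynomial as A) gives
  χ_A(x) = x^3 - 12*x^2 + 48*x - 64
which factors as (x - 4)^3. The eigenvalues (with algebraic multiplicities) are λ = 4 with multiplicity 3.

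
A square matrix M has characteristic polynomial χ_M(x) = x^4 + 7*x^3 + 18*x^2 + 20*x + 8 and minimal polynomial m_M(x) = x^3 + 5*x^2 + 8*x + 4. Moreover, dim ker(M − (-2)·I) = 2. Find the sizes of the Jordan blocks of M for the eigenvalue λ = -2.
Block sizes for λ = -2: [2, 1]

Step 1 — from the characteristic polynomial, algebraic multiplicity of λ = -2 is 3. From dim ker(M − (-2)·I) = 2, there are exactly 2 Jordan blocks for λ = -2.
Step 2 — from the minimal polynomial, the factor (x + 2)^2 tells us the largest block for λ = -2 has size 2.
Step 3 — with total size 3, 2 blocks, and largest block 2, the block sizes (in nonincreasing order) are [2, 1].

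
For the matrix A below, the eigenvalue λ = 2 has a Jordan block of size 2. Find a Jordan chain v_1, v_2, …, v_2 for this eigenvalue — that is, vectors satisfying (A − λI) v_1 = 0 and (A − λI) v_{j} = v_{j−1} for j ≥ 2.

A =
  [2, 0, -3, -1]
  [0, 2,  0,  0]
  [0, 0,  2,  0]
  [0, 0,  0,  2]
A Jordan chain for λ = 2 of length 2:
v_1 = (-3, 0, 0, 0)ᵀ
v_2 = (0, 0, 1, 0)ᵀ

Let N = A − (2)·I. We want v_2 with N^2 v_2 = 0 but N^1 v_2 ≠ 0; then v_{j-1} := N · v_j for j = 2, …, 2.

Pick v_2 = (0, 0, 1, 0)ᵀ.
Then v_1 = N · v_2 = (-3, 0, 0, 0)ᵀ.

Sanity check: (A − (2)·I) v_1 = (0, 0, 0, 0)ᵀ = 0. ✓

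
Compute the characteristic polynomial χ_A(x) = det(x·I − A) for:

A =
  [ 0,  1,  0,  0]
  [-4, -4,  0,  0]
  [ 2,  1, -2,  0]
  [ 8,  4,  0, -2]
x^4 + 8*x^3 + 24*x^2 + 32*x + 16

Expanding det(x·I − A) (e.g. by cofactor expansion or by noting that A is similar to its Jordan form J, which has the same characteristic polynomial as A) gives
  χ_A(x) = x^4 + 8*x^3 + 24*x^2 + 32*x + 16
which factors as (x + 2)^4. The eigenvalues (with algebraic multiplicities) are λ = -2 with multiplicity 4.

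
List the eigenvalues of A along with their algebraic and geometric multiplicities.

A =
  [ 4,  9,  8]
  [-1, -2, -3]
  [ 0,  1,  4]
λ = 2: alg = 3, geom = 1

Step 1 — factor the characteristic polynomial to read off the algebraic multiplicities:
  χ_A(x) = (x - 2)^3

Step 2 — compute geometric multiplicities via the rank-nullity identity g(λ) = n − rank(A − λI):
  rank(A − (2)·I) = 2, so dim ker(A − (2)·I) = n − 2 = 1

Summary:
  λ = 2: algebraic multiplicity = 3, geometric multiplicity = 1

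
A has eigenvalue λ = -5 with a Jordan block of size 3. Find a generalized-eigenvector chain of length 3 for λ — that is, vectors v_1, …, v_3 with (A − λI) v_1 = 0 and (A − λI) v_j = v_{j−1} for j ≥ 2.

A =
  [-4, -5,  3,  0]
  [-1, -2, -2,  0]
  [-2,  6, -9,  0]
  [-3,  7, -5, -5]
A Jordan chain for λ = -5 of length 3:
v_1 = (-2, 2, 4, 6)ᵀ
v_2 = (-5, 3, 6, 7)ᵀ
v_3 = (0, 1, 0, 0)ᵀ

Let N = A − (-5)·I. We want v_3 with N^3 v_3 = 0 but N^2 v_3 ≠ 0; then v_{j-1} := N · v_j for j = 3, …, 2.

Pick v_3 = (0, 1, 0, 0)ᵀ.
Then v_2 = N · v_3 = (-5, 3, 6, 7)ᵀ.
Then v_1 = N · v_2 = (-2, 2, 4, 6)ᵀ.

Sanity check: (A − (-5)·I) v_1 = (0, 0, 0, 0)ᵀ = 0. ✓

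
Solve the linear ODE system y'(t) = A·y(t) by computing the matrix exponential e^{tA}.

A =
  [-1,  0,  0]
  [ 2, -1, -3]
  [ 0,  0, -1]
e^{tA} =
  [exp(-t), 0, 0]
  [2*t*exp(-t), exp(-t), -3*t*exp(-t)]
  [0, 0, exp(-t)]

Strategy: write A = P · J · P⁻¹ where J is a Jordan canonical form, so e^{tA} = P · e^{tJ} · P⁻¹, and e^{tJ} can be computed block-by-block.

A has Jordan form
J =
  [-1,  1,  0]
  [ 0, -1,  0]
  [ 0,  0, -1]
(up to reordering of blocks).

Per-block formulas:
  For a 1×1 block at λ = -1: exp(t · [-1]) = [e^(-1t)].
  For a 2×2 Jordan block J_2(-1): exp(t · J_2(-1)) = e^(-1t)·(I + t·N), where N is the 2×2 nilpotent shift.

After assembling e^{tJ} and conjugating by P, we get:

e^{tA} =
  [exp(-t), 0, 0]
  [2*t*exp(-t), exp(-t), -3*t*exp(-t)]
  [0, 0, exp(-t)]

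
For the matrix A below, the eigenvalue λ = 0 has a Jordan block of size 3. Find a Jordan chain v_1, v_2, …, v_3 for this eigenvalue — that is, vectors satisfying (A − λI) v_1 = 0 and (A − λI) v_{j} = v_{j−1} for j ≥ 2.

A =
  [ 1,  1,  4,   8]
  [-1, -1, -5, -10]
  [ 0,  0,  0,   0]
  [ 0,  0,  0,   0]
A Jordan chain for λ = 0 of length 3:
v_1 = (-1, 1, 0, 0)ᵀ
v_2 = (4, -5, 0, 0)ᵀ
v_3 = (0, 0, 1, 0)ᵀ

Let N = A − (0)·I. We want v_3 with N^3 v_3 = 0 but N^2 v_3 ≠ 0; then v_{j-1} := N · v_j for j = 3, …, 2.

Pick v_3 = (0, 0, 1, 0)ᵀ.
Then v_2 = N · v_3 = (4, -5, 0, 0)ᵀ.
Then v_1 = N · v_2 = (-1, 1, 0, 0)ᵀ.

Sanity check: (A − (0)·I) v_1 = (0, 0, 0, 0)ᵀ = 0. ✓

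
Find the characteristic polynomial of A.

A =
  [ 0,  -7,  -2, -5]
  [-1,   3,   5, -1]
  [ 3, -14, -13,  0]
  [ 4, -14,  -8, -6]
x^4 + 16*x^3 + 96*x^2 + 256*x + 256

Expanding det(x·I − A) (e.g. by cofactor expansion or by noting that A is similar to its Jordan form J, which has the same characteristic polynomial as A) gives
  χ_A(x) = x^4 + 16*x^3 + 96*x^2 + 256*x + 256
which factors as (x + 4)^4. The eigenvalues (with algebraic multiplicities) are λ = -4 with multiplicity 4.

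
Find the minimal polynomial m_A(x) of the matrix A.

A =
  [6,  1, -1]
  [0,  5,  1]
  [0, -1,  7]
x^2 - 12*x + 36

The characteristic polynomial is χ_A(x) = (x - 6)^3, so the eigenvalues are known. The minimal polynomial is
  m_A(x) = Π_λ (x − λ)^{k_λ}
where k_λ is the size of the *largest* Jordan block for λ (equivalently, the smallest k with (A − λI)^k v = 0 for every generalised eigenvector v of λ).

  λ = 6: largest Jordan block has size 2, contributing (x − 6)^2

So m_A(x) = (x - 6)^2 = x^2 - 12*x + 36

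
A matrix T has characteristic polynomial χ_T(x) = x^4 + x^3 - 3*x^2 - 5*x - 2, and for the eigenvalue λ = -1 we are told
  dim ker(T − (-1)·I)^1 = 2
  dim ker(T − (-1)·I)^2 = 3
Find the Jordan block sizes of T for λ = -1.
Block sizes for λ = -1: [2, 1]

From the dimensions of kernels of powers, the number of Jordan blocks of size at least j is d_j − d_{j−1} where d_j = dim ker(N^j) (with d_0 = 0). Computing the differences gives [2, 1].
The number of blocks of size exactly k is (#blocks of size ≥ k) − (#blocks of size ≥ k + 1), so the partition is: 1 block(s) of size 1, 1 block(s) of size 2.
In nonincreasing order the block sizes are [2, 1].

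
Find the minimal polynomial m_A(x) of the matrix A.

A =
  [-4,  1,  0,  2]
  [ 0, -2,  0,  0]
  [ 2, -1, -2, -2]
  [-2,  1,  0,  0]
x^2 + 4*x + 4

The characteristic polynomial is χ_A(x) = (x + 2)^4, so the eigenvalues are known. The minimal polynomial is
  m_A(x) = Π_λ (x − λ)^{k_λ}
where k_λ is the size of the *largest* Jordan block for λ (equivalently, the smallest k with (A − λI)^k v = 0 for every generalised eigenvector v of λ).

  λ = -2: largest Jordan block has size 2, contributing (x + 2)^2

So m_A(x) = (x + 2)^2 = x^2 + 4*x + 4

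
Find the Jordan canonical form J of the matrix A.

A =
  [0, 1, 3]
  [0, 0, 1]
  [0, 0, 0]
J_3(0)

The characteristic polynomial is
  det(x·I − A) = x^3

Eigenvalues and multiplicities (the geometric multiplicity of λ is n − rank(A − λI), which equals the number of Jordan blocks for λ):
  λ = 0: algebraic multiplicity = 3, geometric multiplicity = 1

Determining the block sizes for each eigenvalue:
  λ = 0: one block (gm = 1), so the single block has size am = 3 → block sizes [3]

Assembling the blocks gives a Jordan form
J =
  [0, 1, 0]
  [0, 0, 1]
  [0, 0, 0]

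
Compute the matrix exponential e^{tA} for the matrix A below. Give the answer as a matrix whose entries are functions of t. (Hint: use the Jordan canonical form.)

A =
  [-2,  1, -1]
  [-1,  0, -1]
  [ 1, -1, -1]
e^{tA} =
  [-t^2*exp(-t)/2 - t*exp(-t) + exp(-t), t^2*exp(-t)/2 + t*exp(-t), -t*exp(-t)]
  [-t^2*exp(-t)/2 - t*exp(-t), t^2*exp(-t)/2 + t*exp(-t) + exp(-t), -t*exp(-t)]
  [t*exp(-t), -t*exp(-t), exp(-t)]

Strategy: write A = P · J · P⁻¹ where J is a Jordan canonical form, so e^{tA} = P · e^{tJ} · P⁻¹, and e^{tJ} can be computed block-by-block.

A has Jordan form
J =
  [-1,  1,  0]
  [ 0, -1,  1]
  [ 0,  0, -1]
(up to reordering of blocks).

Per-block formulas:
  For a 3×3 Jordan block J_3(-1): exp(t · J_3(-1)) = e^(-1t)·(I + t·N + (t^2/2)·N^2), where N is the 3×3 nilpotent shift.

After assembling e^{tJ} and conjugating by P, we get:

e^{tA} =
  [-t^2*exp(-t)/2 - t*exp(-t) + exp(-t), t^2*exp(-t)/2 + t*exp(-t), -t*exp(-t)]
  [-t^2*exp(-t)/2 - t*exp(-t), t^2*exp(-t)/2 + t*exp(-t) + exp(-t), -t*exp(-t)]
  [t*exp(-t), -t*exp(-t), exp(-t)]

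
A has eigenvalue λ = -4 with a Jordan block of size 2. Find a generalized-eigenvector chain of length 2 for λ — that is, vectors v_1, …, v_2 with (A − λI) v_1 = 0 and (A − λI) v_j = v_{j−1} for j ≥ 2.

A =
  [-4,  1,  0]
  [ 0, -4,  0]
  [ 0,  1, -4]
A Jordan chain for λ = -4 of length 2:
v_1 = (1, 0, 1)ᵀ
v_2 = (0, 1, 0)ᵀ

Let N = A − (-4)·I. We want v_2 with N^2 v_2 = 0 but N^1 v_2 ≠ 0; then v_{j-1} := N · v_j for j = 2, …, 2.

Pick v_2 = (0, 1, 0)ᵀ.
Then v_1 = N · v_2 = (1, 0, 1)ᵀ.

Sanity check: (A − (-4)·I) v_1 = (0, 0, 0)ᵀ = 0. ✓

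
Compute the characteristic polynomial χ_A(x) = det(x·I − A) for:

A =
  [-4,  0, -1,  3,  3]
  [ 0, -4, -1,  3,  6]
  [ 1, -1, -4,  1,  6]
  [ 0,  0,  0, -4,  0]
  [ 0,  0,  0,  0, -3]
x^5 + 19*x^4 + 144*x^3 + 544*x^2 + 1024*x + 768

Expanding det(x·I − A) (e.g. by cofactor expansion or by noting that A is similar to its Jordan form J, which has the same characteristic polynomial as A) gives
  χ_A(x) = x^5 + 19*x^4 + 144*x^3 + 544*x^2 + 1024*x + 768
which factors as (x + 3)*(x + 4)^4. The eigenvalues (with algebraic multiplicities) are λ = -4 with multiplicity 4, λ = -3 with multiplicity 1.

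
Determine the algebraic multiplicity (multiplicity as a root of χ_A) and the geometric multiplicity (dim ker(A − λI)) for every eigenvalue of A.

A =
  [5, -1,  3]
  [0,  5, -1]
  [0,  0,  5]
λ = 5: alg = 3, geom = 1

Step 1 — factor the characteristic polynomial to read off the algebraic multiplicities:
  χ_A(x) = (x - 5)^3

Step 2 — compute geometric multiplicities via the rank-nullity identity g(λ) = n − rank(A − λI):
  rank(A − (5)·I) = 2, so dim ker(A − (5)·I) = n − 2 = 1

Summary:
  λ = 5: algebraic multiplicity = 3, geometric multiplicity = 1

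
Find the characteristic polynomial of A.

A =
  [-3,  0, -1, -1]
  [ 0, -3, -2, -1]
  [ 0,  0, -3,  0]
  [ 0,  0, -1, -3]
x^4 + 12*x^3 + 54*x^2 + 108*x + 81

Expanding det(x·I − A) (e.g. by cofactor expansion or by noting that A is similar to its Jordan form J, which has the same characteristic polynomial as A) gives
  χ_A(x) = x^4 + 12*x^3 + 54*x^2 + 108*x + 81
which factors as (x + 3)^4. The eigenvalues (with algebraic multiplicities) are λ = -3 with multiplicity 4.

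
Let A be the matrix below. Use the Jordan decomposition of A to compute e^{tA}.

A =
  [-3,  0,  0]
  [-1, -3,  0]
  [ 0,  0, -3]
e^{tA} =
  [exp(-3*t), 0, 0]
  [-t*exp(-3*t), exp(-3*t), 0]
  [0, 0, exp(-3*t)]

Strategy: write A = P · J · P⁻¹ where J is a Jordan canonical form, so e^{tA} = P · e^{tJ} · P⁻¹, and e^{tJ} can be computed block-by-block.

A has Jordan form
J =
  [-3,  1,  0]
  [ 0, -3,  0]
  [ 0,  0, -3]
(up to reordering of blocks).

Per-block formulas:
  For a 2×2 Jordan block J_2(-3): exp(t · J_2(-3)) = e^(-3t)·(I + t·N), where N is the 2×2 nilpotent shift.
  For a 1×1 block at λ = -3: exp(t · [-3]) = [e^(-3t)].

After assembling e^{tJ} and conjugating by P, we get:

e^{tA} =
  [exp(-3*t), 0, 0]
  [-t*exp(-3*t), exp(-3*t), 0]
  [0, 0, exp(-3*t)]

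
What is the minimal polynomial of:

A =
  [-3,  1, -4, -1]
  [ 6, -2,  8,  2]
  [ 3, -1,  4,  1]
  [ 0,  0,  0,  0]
x^2 + x

The characteristic polynomial is χ_A(x) = x^3*(x + 1), so the eigenvalues are known. The minimal polynomial is
  m_A(x) = Π_λ (x − λ)^{k_λ}
where k_λ is the size of the *largest* Jordan block for λ (equivalently, the smallest k with (A − λI)^k v = 0 for every generalised eigenvector v of λ).

  λ = -1: largest Jordan block has size 1, contributing (x + 1)
  λ = 0: largest Jordan block has size 1, contributing (x − 0)

So m_A(x) = x*(x + 1) = x^2 + x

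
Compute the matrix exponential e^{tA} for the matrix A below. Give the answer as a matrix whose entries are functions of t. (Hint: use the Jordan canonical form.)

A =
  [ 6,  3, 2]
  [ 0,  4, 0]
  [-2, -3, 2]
e^{tA} =
  [2*t*exp(4*t) + exp(4*t), 3*t*exp(4*t), 2*t*exp(4*t)]
  [0, exp(4*t), 0]
  [-2*t*exp(4*t), -3*t*exp(4*t), -2*t*exp(4*t) + exp(4*t)]

Strategy: write A = P · J · P⁻¹ where J is a Jordan canonical form, so e^{tA} = P · e^{tJ} · P⁻¹, and e^{tJ} can be computed block-by-block.

A has Jordan form
J =
  [4, 1, 0]
  [0, 4, 0]
  [0, 0, 4]
(up to reordering of blocks).

Per-block formulas:
  For a 1×1 block at λ = 4: exp(t · [4]) = [e^(4t)].
  For a 2×2 Jordan block J_2(4): exp(t · J_2(4)) = e^(4t)·(I + t·N), where N is the 2×2 nilpotent shift.

After assembling e^{tJ} and conjugating by P, we get:

e^{tA} =
  [2*t*exp(4*t) + exp(4*t), 3*t*exp(4*t), 2*t*exp(4*t)]
  [0, exp(4*t), 0]
  [-2*t*exp(4*t), -3*t*exp(4*t), -2*t*exp(4*t) + exp(4*t)]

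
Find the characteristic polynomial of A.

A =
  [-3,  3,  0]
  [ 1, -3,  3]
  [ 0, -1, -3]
x^3 + 9*x^2 + 27*x + 27

Expanding det(x·I − A) (e.g. by cofactor expansion or by noting that A is similar to its Jordan form J, which has the same characteristic polynomial as A) gives
  χ_A(x) = x^3 + 9*x^2 + 27*x + 27
which factors as (x + 3)^3. The eigenvalues (with algebraic multiplicities) are λ = -3 with multiplicity 3.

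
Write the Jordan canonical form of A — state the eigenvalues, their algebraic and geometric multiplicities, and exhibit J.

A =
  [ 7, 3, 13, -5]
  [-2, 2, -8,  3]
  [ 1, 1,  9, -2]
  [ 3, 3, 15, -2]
J_3(4) ⊕ J_1(4)

The characteristic polynomial is
  det(x·I − A) = x^4 - 16*x^3 + 96*x^2 - 256*x + 256 = (x - 4)^4

Eigenvalues and multiplicities (the geometric multiplicity of λ is n − rank(A − λI), which equals the number of Jordan blocks for λ):
  λ = 4: algebraic multiplicity = 4, geometric multiplicity = 2

Determining the block sizes for each eigenvalue:
  λ = 4: with am = 4 and gm = 2, the partition is not yet determined (e.g. several partitions of 4 into 2 parts exist). Let N = A − (4)·I. Computing rank(N^1) = 2, rank(N^2) = 1, rank(N^3) = 0; the number of blocks of size ≥ j is rank(N^{j−1}) − rank(N^j), giving [2, 1, 1]. So we have 1 block(s) of size 3, 1 block(s) of size 1 → block sizes [3, 1]

Assembling the blocks gives a Jordan form
J =
  [4, 1, 0, 0]
  [0, 4, 1, 0]
  [0, 0, 4, 0]
  [0, 0, 0, 4]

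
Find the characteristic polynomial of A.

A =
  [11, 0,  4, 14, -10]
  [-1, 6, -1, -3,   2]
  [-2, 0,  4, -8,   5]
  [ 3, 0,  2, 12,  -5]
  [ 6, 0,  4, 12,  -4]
x^5 - 29*x^4 + 336*x^3 - 1944*x^2 + 5616*x - 6480

Expanding det(x·I − A) (e.g. by cofactor expansion or by noting that A is similar to its Jordan form J, which has the same characteristic polynomial as A) gives
  χ_A(x) = x^5 - 29*x^4 + 336*x^3 - 1944*x^2 + 5616*x - 6480
which factors as (x - 6)^4*(x - 5). The eigenvalues (with algebraic multiplicities) are λ = 5 with multiplicity 1, λ = 6 with multiplicity 4.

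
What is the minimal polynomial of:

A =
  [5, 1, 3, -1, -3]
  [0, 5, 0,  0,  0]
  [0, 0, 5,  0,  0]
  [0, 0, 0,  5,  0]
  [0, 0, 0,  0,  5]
x^2 - 10*x + 25

The characteristic polynomial is χ_A(x) = (x - 5)^5, so the eigenvalues are known. The minimal polynomial is
  m_A(x) = Π_λ (x − λ)^{k_λ}
where k_λ is the size of the *largest* Jordan block for λ (equivalently, the smallest k with (A − λI)^k v = 0 for every generalised eigenvector v of λ).

  λ = 5: largest Jordan block has size 2, contributing (x − 5)^2

So m_A(x) = (x - 5)^2 = x^2 - 10*x + 25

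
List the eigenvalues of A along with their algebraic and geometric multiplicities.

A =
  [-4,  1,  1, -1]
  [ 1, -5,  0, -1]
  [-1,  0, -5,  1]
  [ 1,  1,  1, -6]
λ = -5: alg = 4, geom = 2

Step 1 — factor the characteristic polynomial to read off the algebraic multiplicities:
  χ_A(x) = (x + 5)^4

Step 2 — compute geometric multiplicities via the rank-nullity identity g(λ) = n − rank(A − λI):
  rank(A − (-5)·I) = 2, so dim ker(A − (-5)·I) = n − 2 = 2

Summary:
  λ = -5: algebraic multiplicity = 4, geometric multiplicity = 2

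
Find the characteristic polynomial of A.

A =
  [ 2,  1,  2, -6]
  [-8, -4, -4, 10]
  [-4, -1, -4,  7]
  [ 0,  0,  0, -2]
x^4 + 8*x^3 + 24*x^2 + 32*x + 16

Expanding det(x·I − A) (e.g. by cofactor expansion or by noting that A is similar to its Jordan form J, which has the same characteristic polynomial as A) gives
  χ_A(x) = x^4 + 8*x^3 + 24*x^2 + 32*x + 16
which factors as (x + 2)^4. The eigenvalues (with algebraic multiplicities) are λ = -2 with multiplicity 4.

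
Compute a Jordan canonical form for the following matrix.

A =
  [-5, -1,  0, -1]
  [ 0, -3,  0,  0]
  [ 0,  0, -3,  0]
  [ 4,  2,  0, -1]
J_2(-3) ⊕ J_1(-3) ⊕ J_1(-3)

The characteristic polynomial is
  det(x·I − A) = x^4 + 12*x^3 + 54*x^2 + 108*x + 81 = (x + 3)^4

Eigenvalues and multiplicities (the geometric multiplicity of λ is n − rank(A − λI), which equals the number of Jordan blocks for λ):
  λ = -3: algebraic multiplicity = 4, geometric multiplicity = 3

Determining the block sizes for each eigenvalue:
  λ = -3: 3 blocks summing to 4 forces exactly one block of size 2 and the rest size 1 → block sizes [2, 1, 1]

Assembling the blocks gives a Jordan form
J =
  [-3,  1,  0,  0]
  [ 0, -3,  0,  0]
  [ 0,  0, -3,  0]
  [ 0,  0,  0, -3]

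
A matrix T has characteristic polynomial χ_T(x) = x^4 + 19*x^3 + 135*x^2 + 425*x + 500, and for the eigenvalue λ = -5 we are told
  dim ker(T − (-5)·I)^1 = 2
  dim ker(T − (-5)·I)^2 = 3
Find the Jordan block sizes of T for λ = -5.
Block sizes for λ = -5: [2, 1]

From the dimensions of kernels of powers, the number of Jordan blocks of size at least j is d_j − d_{j−1} where d_j = dim ker(N^j) (with d_0 = 0). Computing the differences gives [2, 1].
The number of blocks of size exactly k is (#blocks of size ≥ k) − (#blocks of size ≥ k + 1), so the partition is: 1 block(s) of size 1, 1 block(s) of size 2.
In nonincreasing order the block sizes are [2, 1].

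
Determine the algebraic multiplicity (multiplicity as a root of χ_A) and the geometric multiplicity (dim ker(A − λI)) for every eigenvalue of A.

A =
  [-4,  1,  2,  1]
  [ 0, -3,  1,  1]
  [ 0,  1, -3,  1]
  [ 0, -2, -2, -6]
λ = -4: alg = 4, geom = 2

Step 1 — factor the characteristic polynomial to read off the algebraic multiplicities:
  χ_A(x) = (x + 4)^4

Step 2 — compute geometric multiplicities via the rank-nullity identity g(λ) = n − rank(A − λI):
  rank(A − (-4)·I) = 2, so dim ker(A − (-4)·I) = n − 2 = 2

Summary:
  λ = -4: algebraic multiplicity = 4, geometric multiplicity = 2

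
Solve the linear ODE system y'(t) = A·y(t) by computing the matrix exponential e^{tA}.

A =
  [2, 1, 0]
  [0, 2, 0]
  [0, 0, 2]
e^{tA} =
  [exp(2*t), t*exp(2*t), 0]
  [0, exp(2*t), 0]
  [0, 0, exp(2*t)]

Strategy: write A = P · J · P⁻¹ where J is a Jordan canonical form, so e^{tA} = P · e^{tJ} · P⁻¹, and e^{tJ} can be computed block-by-block.

A has Jordan form
J =
  [2, 1, 0]
  [0, 2, 0]
  [0, 0, 2]
(up to reordering of blocks).

Per-block formulas:
  For a 1×1 block at λ = 2: exp(t · [2]) = [e^(2t)].
  For a 2×2 Jordan block J_2(2): exp(t · J_2(2)) = e^(2t)·(I + t·N), where N is the 2×2 nilpotent shift.

After assembling e^{tJ} and conjugating by P, we get:

e^{tA} =
  [exp(2*t), t*exp(2*t), 0]
  [0, exp(2*t), 0]
  [0, 0, exp(2*t)]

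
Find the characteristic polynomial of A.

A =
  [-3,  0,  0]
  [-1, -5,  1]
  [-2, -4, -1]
x^3 + 9*x^2 + 27*x + 27

Expanding det(x·I − A) (e.g. by cofactor expansion or by noting that A is similar to its Jordan form J, which has the same characteristic polynomial as A) gives
  χ_A(x) = x^3 + 9*x^2 + 27*x + 27
which factors as (x + 3)^3. The eigenvalues (with algebraic multiplicities) are λ = -3 with multiplicity 3.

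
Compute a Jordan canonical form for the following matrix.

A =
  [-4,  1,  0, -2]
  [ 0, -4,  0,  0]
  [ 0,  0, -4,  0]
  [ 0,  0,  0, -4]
J_2(-4) ⊕ J_1(-4) ⊕ J_1(-4)

The characteristic polynomial is
  det(x·I − A) = x^4 + 16*x^3 + 96*x^2 + 256*x + 256 = (x + 4)^4

Eigenvalues and multiplicities (the geometric multiplicity of λ is n − rank(A − λI), which equals the number of Jordan blocks for λ):
  λ = -4: algebraic multiplicity = 4, geometric multiplicity = 3

Determining the block sizes for each eigenvalue:
  λ = -4: 3 blocks summing to 4 forces exactly one block of size 2 and the rest size 1 → block sizes [2, 1, 1]

Assembling the blocks gives a Jordan form
J =
  [-4,  1,  0,  0]
  [ 0, -4,  0,  0]
  [ 0,  0, -4,  0]
  [ 0,  0,  0, -4]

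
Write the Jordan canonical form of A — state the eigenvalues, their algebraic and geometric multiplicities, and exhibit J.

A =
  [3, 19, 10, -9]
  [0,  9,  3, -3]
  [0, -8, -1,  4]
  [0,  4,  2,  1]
J_3(3) ⊕ J_1(3)

The characteristic polynomial is
  det(x·I − A) = x^4 - 12*x^3 + 54*x^2 - 108*x + 81 = (x - 3)^4

Eigenvalues and multiplicities (the geometric multiplicity of λ is n − rank(A − λI), which equals the number of Jordan blocks for λ):
  λ = 3: algebraic multiplicity = 4, geometric multiplicity = 2

Determining the block sizes for each eigenvalue:
  λ = 3: with am = 4 and gm = 2, the partition is not yet determined (e.g. several partitions of 4 into 2 parts exist). Let N = A − (3)·I. Computing rank(N^1) = 2, rank(N^2) = 1, rank(N^3) = 0; the number of blocks of size ≥ j is rank(N^{j−1}) − rank(N^j), giving [2, 1, 1]. So we have 1 block(s) of size 3, 1 block(s) of size 1 → block sizes [3, 1]

Assembling the blocks gives a Jordan form
J =
  [3, 1, 0, 0]
  [0, 3, 1, 0]
  [0, 0, 3, 0]
  [0, 0, 0, 3]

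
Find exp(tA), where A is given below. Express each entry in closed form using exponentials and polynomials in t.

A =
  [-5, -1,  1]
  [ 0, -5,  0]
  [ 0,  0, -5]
e^{tA} =
  [exp(-5*t), -t*exp(-5*t), t*exp(-5*t)]
  [0, exp(-5*t), 0]
  [0, 0, exp(-5*t)]

Strategy: write A = P · J · P⁻¹ where J is a Jordan canonical form, so e^{tA} = P · e^{tJ} · P⁻¹, and e^{tJ} can be computed block-by-block.

A has Jordan form
J =
  [-5,  1,  0]
  [ 0, -5,  0]
  [ 0,  0, -5]
(up to reordering of blocks).

Per-block formulas:
  For a 1×1 block at λ = -5: exp(t · [-5]) = [e^(-5t)].
  For a 2×2 Jordan block J_2(-5): exp(t · J_2(-5)) = e^(-5t)·(I + t·N), where N is the 2×2 nilpotent shift.

After assembling e^{tJ} and conjugating by P, we get:

e^{tA} =
  [exp(-5*t), -t*exp(-5*t), t*exp(-5*t)]
  [0, exp(-5*t), 0]
  [0, 0, exp(-5*t)]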